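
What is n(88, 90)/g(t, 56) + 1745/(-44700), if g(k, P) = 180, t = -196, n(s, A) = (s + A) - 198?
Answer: -4027/26820 ≈ -0.15015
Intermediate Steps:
n(s, A) = -198 + A + s (n(s, A) = (A + s) - 198 = -198 + A + s)
n(88, 90)/g(t, 56) + 1745/(-44700) = (-198 + 90 + 88)/180 + 1745/(-44700) = -20*1/180 + 1745*(-1/44700) = -⅑ - 349/8940 = -4027/26820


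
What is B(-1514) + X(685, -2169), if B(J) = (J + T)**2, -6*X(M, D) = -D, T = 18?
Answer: 4475309/2 ≈ 2.2377e+6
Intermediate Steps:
X(M, D) = D/6 (X(M, D) = -(-1)*D/6 = D/6)
B(J) = (18 + J)**2 (B(J) = (J + 18)**2 = (18 + J)**2)
B(-1514) + X(685, -2169) = (18 - 1514)**2 + (1/6)*(-2169) = (-1496)**2 - 723/2 = 2238016 - 723/2 = 4475309/2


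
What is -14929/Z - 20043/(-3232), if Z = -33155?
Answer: 712776193/107156960 ≈ 6.6517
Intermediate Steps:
-14929/Z - 20043/(-3232) = -14929/(-33155) - 20043/(-3232) = -14929*(-1/33155) - 20043*(-1/3232) = 14929/33155 + 20043/3232 = 712776193/107156960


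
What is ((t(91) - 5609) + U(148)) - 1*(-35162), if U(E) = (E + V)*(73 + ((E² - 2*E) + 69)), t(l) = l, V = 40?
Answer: 4118644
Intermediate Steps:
U(E) = (40 + E)*(142 + E² - 2*E) (U(E) = (E + 40)*(73 + ((E² - 2*E) + 69)) = (40 + E)*(73 + (69 + E² - 2*E)) = (40 + E)*(142 + E² - 2*E))
((t(91) - 5609) + U(148)) - 1*(-35162) = ((91 - 5609) + (5680 + 148³ + 38*148² + 62*148)) - 1*(-35162) = (-5518 + (5680 + 3241792 + 38*21904 + 9176)) + 35162 = (-5518 + (5680 + 3241792 + 832352 + 9176)) + 35162 = (-5518 + 4089000) + 35162 = 4083482 + 35162 = 4118644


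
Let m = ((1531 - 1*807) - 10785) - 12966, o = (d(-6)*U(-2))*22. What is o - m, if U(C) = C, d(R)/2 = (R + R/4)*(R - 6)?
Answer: 15107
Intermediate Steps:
d(R) = 5*R*(-6 + R)/2 (d(R) = 2*((R + R/4)*(R - 6)) = 2*((R + R*(1/4))*(-6 + R)) = 2*((R + R/4)*(-6 + R)) = 2*((5*R/4)*(-6 + R)) = 2*(5*R*(-6 + R)/4) = 5*R*(-6 + R)/2)
o = -7920 (o = (((5/2)*(-6)*(-6 - 6))*(-2))*22 = (((5/2)*(-6)*(-12))*(-2))*22 = (180*(-2))*22 = -360*22 = -7920)
m = -23027 (m = ((1531 - 807) - 10785) - 12966 = (724 - 10785) - 12966 = -10061 - 12966 = -23027)
o - m = -7920 - 1*(-23027) = -7920 + 23027 = 15107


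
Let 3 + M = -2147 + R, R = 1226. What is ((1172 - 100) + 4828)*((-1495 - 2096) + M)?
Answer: -26638500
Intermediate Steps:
M = -924 (M = -3 + (-2147 + 1226) = -3 - 921 = -924)
((1172 - 100) + 4828)*((-1495 - 2096) + M) = ((1172 - 100) + 4828)*((-1495 - 2096) - 924) = (1072 + 4828)*(-3591 - 924) = 5900*(-4515) = -26638500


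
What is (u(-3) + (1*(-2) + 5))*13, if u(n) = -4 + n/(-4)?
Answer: -13/4 ≈ -3.2500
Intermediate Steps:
u(n) = -4 - n/4 (u(n) = -4 + n*(-¼) = -4 - n/4)
(u(-3) + (1*(-2) + 5))*13 = ((-4 - ¼*(-3)) + (1*(-2) + 5))*13 = ((-4 + ¾) + (-2 + 5))*13 = (-13/4 + 3)*13 = -¼*13 = -13/4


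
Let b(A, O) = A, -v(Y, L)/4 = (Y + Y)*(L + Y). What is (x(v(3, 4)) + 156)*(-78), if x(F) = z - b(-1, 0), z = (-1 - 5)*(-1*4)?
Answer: -14118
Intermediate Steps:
v(Y, L) = -8*Y*(L + Y) (v(Y, L) = -4*(Y + Y)*(L + Y) = -4*2*Y*(L + Y) = -8*Y*(L + Y))
z = 24 (z = -6*(-4) = 24)
x(F) = 25 (x(F) = 24 - 1*(-1) = 24 + 1 = 25)
(x(v(3, 4)) + 156)*(-78) = (25 + 156)*(-78) = 181*(-78) = -14118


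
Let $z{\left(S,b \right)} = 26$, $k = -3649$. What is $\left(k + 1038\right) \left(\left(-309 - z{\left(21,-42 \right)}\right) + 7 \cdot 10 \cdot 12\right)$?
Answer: $-1318555$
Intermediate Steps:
$\left(k + 1038\right) \left(\left(-309 - z{\left(21,-42 \right)}\right) + 7 \cdot 10 \cdot 12\right) = \left(-3649 + 1038\right) \left(\left(-309 - 26\right) + 7 \cdot 10 \cdot 12\right) = - 2611 \left(\left(-309 - 26\right) + 70 \cdot 12\right) = - 2611 \left(-335 + 840\right) = \left(-2611\right) 505 = -1318555$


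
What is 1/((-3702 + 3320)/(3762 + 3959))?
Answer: -7721/382 ≈ -20.212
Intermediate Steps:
1/((-3702 + 3320)/(3762 + 3959)) = 1/(-382/7721) = -7721/382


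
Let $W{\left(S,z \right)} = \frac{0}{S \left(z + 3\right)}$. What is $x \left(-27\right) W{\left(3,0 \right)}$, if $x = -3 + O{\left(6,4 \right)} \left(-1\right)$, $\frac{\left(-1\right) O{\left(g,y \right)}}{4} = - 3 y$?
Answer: $0$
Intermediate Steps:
$O{\left(g,y \right)} = 12 y$ ($O{\left(g,y \right)} = - 4 \left(- 3 y\right) = 12 y$)
$W{\left(S,z \right)} = 0$ ($W{\left(S,z \right)} = \frac{0}{S \left(3 + z\right)} = 0 \frac{1}{S \left(3 + z\right)} = 0$)
$x = -51$ ($x = -3 + 12 \cdot 4 \left(-1\right) = -3 + 48 \left(-1\right) = -3 - 48 = -51$)
$x \left(-27\right) W{\left(3,0 \right)} = \left(-51\right) \left(-27\right) 0 = 1377 \cdot 0 = 0$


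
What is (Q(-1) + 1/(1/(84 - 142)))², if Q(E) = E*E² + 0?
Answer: 3481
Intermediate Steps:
Q(E) = E³ (Q(E) = E³ + 0 = E³)
(Q(-1) + 1/(1/(84 - 142)))² = ((-1)³ + 1/(1/(84 - 142)))² = (-1 + 1/(1/(-58)))² = (-1 + 1/(-1/58))² = (-1 - 58)² = (-59)² = 3481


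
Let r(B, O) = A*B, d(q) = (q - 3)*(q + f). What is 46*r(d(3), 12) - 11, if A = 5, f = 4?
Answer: -11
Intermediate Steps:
d(q) = (-3 + q)*(4 + q) (d(q) = (q - 3)*(q + 4) = (-3 + q)*(4 + q))
r(B, O) = 5*B
46*r(d(3), 12) - 11 = 46*(5*(-12 + 3 + 3²)) - 11 = 46*(5*(-12 + 3 + 9)) - 11 = 46*(5*0) - 11 = 46*0 - 11 = 0 - 11 = -11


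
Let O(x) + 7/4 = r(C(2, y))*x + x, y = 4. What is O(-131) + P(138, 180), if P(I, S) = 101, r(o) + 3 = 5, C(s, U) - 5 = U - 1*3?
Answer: -1175/4 ≈ -293.75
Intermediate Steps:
C(s, U) = 2 + U (C(s, U) = 5 + (U - 1*3) = 5 + (U - 3) = 5 + (-3 + U) = 2 + U)
r(o) = 2 (r(o) = -3 + 5 = 2)
O(x) = -7/4 + 3*x (O(x) = -7/4 + (2*x + x) = -7/4 + 3*x)
O(-131) + P(138, 180) = (-7/4 + 3*(-131)) + 101 = (-7/4 - 393) + 101 = -1579/4 + 101 = -1175/4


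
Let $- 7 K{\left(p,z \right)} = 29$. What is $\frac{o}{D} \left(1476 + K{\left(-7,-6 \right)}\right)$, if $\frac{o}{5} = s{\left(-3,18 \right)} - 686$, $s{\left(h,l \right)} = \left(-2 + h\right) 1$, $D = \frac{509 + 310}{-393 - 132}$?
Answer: $\frac{889921625}{273} \approx 3.2598 \cdot 10^{6}$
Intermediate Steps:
$K{\left(p,z \right)} = - \frac{29}{7}$ ($K{\left(p,z \right)} = \left(- \frac{1}{7}\right) 29 = - \frac{29}{7}$)
$D = - \frac{39}{25}$ ($D = \frac{819}{-525} = 819 \left(- \frac{1}{525}\right) = - \frac{39}{25} \approx -1.56$)
$s{\left(h,l \right)} = -2 + h$
$o = -3455$ ($o = 5 \left(\left(-2 - 3\right) - 686\right) = 5 \left(-5 - 686\right) = 5 \left(-691\right) = -3455$)
$\frac{o}{D} \left(1476 + K{\left(-7,-6 \right)}\right) = - \frac{3455}{- \frac{39}{25}} \left(1476 - \frac{29}{7}\right) = \left(-3455\right) \left(- \frac{25}{39}\right) \frac{10303}{7} = \frac{86375}{39} \cdot \frac{10303}{7} = \frac{889921625}{273}$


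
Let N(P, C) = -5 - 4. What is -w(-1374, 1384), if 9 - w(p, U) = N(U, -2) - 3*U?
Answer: -4170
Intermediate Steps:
N(P, C) = -9
w(p, U) = 18 + 3*U (w(p, U) = 9 - (-9 - 3*U) = 9 + (9 + 3*U) = 18 + 3*U)
-w(-1374, 1384) = -(18 + 3*1384) = -(18 + 4152) = -1*4170 = -4170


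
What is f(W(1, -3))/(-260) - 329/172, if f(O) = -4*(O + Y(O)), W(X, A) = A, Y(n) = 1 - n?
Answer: -21213/11180 ≈ -1.8974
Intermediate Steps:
f(O) = -4 (f(O) = -4*(O + (1 - O)) = -4*1 = -4)
f(W(1, -3))/(-260) - 329/172 = -4/(-260) - 329/172 = -4*(-1/260) - 329*1/172 = 1/65 - 329/172 = -21213/11180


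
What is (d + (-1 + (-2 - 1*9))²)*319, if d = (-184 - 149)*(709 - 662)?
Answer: -4946733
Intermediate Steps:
d = -15651 (d = -333*47 = -15651)
(d + (-1 + (-2 - 1*9))²)*319 = (-15651 + (-1 + (-2 - 1*9))²)*319 = (-15651 + (-1 + (-2 - 9))²)*319 = (-15651 + (-1 - 11)²)*319 = (-15651 + (-12)²)*319 = (-15651 + 144)*319 = -15507*319 = -4946733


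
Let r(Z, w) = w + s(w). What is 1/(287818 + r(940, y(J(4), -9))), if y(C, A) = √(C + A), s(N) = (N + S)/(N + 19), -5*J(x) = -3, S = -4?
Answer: (√210 - 95*I)/(18*(-1519036*I + 15991*√210)) ≈ 3.4744e-6 - 3.7165e-11*I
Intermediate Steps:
J(x) = ⅗ (J(x) = -⅕*(-3) = ⅗)
s(N) = (-4 + N)/(19 + N) (s(N) = (N - 4)/(N + 19) = (-4 + N)/(19 + N))
y(C, A) = √(A + C)
r(Z, w) = w + (-4 + w)/(19 + w)
1/(287818 + r(940, y(J(4), -9))) = 1/(287818 + (-4 + √(-9 + ⅗) + √(-9 + ⅗)*(19 + √(-9 + ⅗)))/(19 + √(-9 + ⅗))) = 1/(287818 + (-4 + √(-42/5) + √(-42/5)*(19 + √(-42/5)))/(19 + √(-42/5))) = 1/(287818 + (-4 + I*√210/5 + (I*√210/5)*(19 + I*√210/5))/(19 + I*√210/5)) = 1/(287818 + (-4 + I*√210/5 + I*√210*(19 + I*√210/5)/5)/(19 + I*√210/5))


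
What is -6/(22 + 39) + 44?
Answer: 2678/61 ≈ 43.902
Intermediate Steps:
-6/(22 + 39) + 44 = -6/61 + 44 = 2678/61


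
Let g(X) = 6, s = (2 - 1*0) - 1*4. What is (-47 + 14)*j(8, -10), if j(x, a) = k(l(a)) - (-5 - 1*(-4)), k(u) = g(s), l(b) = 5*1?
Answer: -231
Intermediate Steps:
s = -2 (s = (2 + 0) - 4 = 2 - 4 = -2)
l(b) = 5
k(u) = 6
j(x, a) = 7 (j(x, a) = 6 - (-5 - 1*(-4)) = 6 - (-5 + 4) = 6 - 1*(-1) = 6 + 1 = 7)
(-47 + 14)*j(8, -10) = (-47 + 14)*7 = -33*7 = -231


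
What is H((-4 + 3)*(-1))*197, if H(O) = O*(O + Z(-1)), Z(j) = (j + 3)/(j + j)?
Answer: 0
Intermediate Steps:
Z(j) = (3 + j)/(2*j) (Z(j) = (3 + j)/((2*j)) = (3 + j)*(1/(2*j)) = (3 + j)/(2*j))
H(O) = O*(-1 + O) (H(O) = O*(O + (1/2)*(3 - 1)/(-1)) = O*(O + (1/2)*(-1)*2) = O*(O - 1) = O*(-1 + O))
H((-4 + 3)*(-1))*197 = (((-4 + 3)*(-1))*(-1 + (-4 + 3)*(-1)))*197 = ((-1*(-1))*(-1 - 1*(-1)))*197 = (1*(-1 + 1))*197 = (1*0)*197 = 0*197 = 0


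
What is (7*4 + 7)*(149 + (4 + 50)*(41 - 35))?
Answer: 16555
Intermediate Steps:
(7*4 + 7)*(149 + (4 + 50)*(41 - 35)) = (28 + 7)*(149 + 54*6) = 35*(149 + 324) = 35*473 = 16555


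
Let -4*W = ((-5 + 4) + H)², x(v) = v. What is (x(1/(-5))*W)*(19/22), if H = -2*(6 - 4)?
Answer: 95/88 ≈ 1.0795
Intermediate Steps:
H = -4 (H = -2*2 = -4)
W = -25/4 (W = -((-5 + 4) - 4)²/4 = -(-1 - 4)²/4 = -¼*(-5)² = -¼*25 = -25/4 ≈ -6.2500)
(x(1/(-5))*W)*(19/22) = (-25/4/(-5))*(19/22) = (-⅕*(-25/4))*(19*(1/22)) = (5/4)*(19/22) = 95/88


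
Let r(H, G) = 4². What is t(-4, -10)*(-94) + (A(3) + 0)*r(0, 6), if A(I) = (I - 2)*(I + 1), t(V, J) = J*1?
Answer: 1004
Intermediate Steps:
t(V, J) = J
r(H, G) = 16
A(I) = (1 + I)*(-2 + I) (A(I) = (-2 + I)*(1 + I) = (1 + I)*(-2 + I))
t(-4, -10)*(-94) + (A(3) + 0)*r(0, 6) = -10*(-94) + ((-2 + 3² - 1*3) + 0)*16 = 940 + ((-2 + 9 - 3) + 0)*16 = 940 + (4 + 0)*16 = 940 + 4*16 = 940 + 64 = 1004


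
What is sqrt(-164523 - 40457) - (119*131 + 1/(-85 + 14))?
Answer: -1106818/71 + 2*I*sqrt(51245) ≈ -15589.0 + 452.75*I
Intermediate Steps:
sqrt(-164523 - 40457) - (119*131 + 1/(-85 + 14)) = sqrt(-204980) - (15589 + 1/(-71)) = 2*I*sqrt(51245) - (15589 - 1/71) = 2*I*sqrt(51245) - 1*1106818/71 = 2*I*sqrt(51245) - 1106818/71 = -1106818/71 + 2*I*sqrt(51245)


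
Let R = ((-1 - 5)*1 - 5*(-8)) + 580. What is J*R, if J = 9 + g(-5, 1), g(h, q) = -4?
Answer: 3070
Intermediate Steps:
J = 5 (J = 9 - 4 = 5)
R = 614 (R = (-6*1 + 40) + 580 = (-6 + 40) + 580 = 34 + 580 = 614)
J*R = 5*614 = 3070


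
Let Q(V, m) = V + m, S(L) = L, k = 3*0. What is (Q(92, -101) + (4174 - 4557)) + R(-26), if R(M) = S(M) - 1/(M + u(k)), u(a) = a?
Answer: -10867/26 ≈ -417.96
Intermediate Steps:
k = 0
R(M) = M - 1/M (R(M) = M - 1/(M + 0) = M - 1/M)
(Q(92, -101) + (4174 - 4557)) + R(-26) = ((92 - 101) + (4174 - 4557)) + (-26 - 1/(-26)) = (-9 - 383) + (-26 - 1*(-1/26)) = -392 + (-26 + 1/26) = -392 - 675/26 = -10867/26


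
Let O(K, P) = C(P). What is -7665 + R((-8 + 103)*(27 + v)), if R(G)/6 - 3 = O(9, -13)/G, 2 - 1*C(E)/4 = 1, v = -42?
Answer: -3632333/475 ≈ -7647.0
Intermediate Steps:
C(E) = 4 (C(E) = 8 - 4*1 = 8 - 4 = 4)
O(K, P) = 4
R(G) = 18 + 24/G (R(G) = 18 + 6*(4/G) = 18 + 24/G)
-7665 + R((-8 + 103)*(27 + v)) = -7665 + (18 + 24/(((-8 + 103)*(27 - 42)))) = -7665 + (18 + 24/((95*(-15)))) = -7665 + (18 + 24/(-1425)) = -7665 + (18 + 24*(-1/1425)) = -7665 + (18 - 8/475) = -7665 + 8542/475 = -3632333/475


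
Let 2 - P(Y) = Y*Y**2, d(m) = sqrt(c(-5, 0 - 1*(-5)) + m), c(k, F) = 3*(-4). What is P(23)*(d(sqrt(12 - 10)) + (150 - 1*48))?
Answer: -1240830 - 12165*I*sqrt(12 - sqrt(2)) ≈ -1.2408e+6 - 39580.0*I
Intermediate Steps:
c(k, F) = -12
d(m) = sqrt(-12 + m)
P(Y) = 2 - Y**3 (P(Y) = 2 - Y*Y**2 = 2 - Y**3)
P(23)*(d(sqrt(12 - 10)) + (150 - 1*48)) = (2 - 1*23**3)*(sqrt(-12 + sqrt(12 - 10)) + (150 - 1*48)) = (2 - 1*12167)*(sqrt(-12 + sqrt(2)) + (150 - 48)) = (2 - 12167)*(sqrt(-12 + sqrt(2)) + 102) = -12165*(102 + sqrt(-12 + sqrt(2))) = -1240830 - 12165*sqrt(-12 + sqrt(2))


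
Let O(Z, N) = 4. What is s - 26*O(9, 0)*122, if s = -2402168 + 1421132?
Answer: -993724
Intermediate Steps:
s = -981036
s - 26*O(9, 0)*122 = -981036 - 26*4*122 = -981036 - 104*122 = -981036 - 12688 = -993724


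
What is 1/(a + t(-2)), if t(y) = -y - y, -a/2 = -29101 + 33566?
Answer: -1/8926 ≈ -0.00011203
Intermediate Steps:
a = -8930 (a = -2*(-29101 + 33566) = -2*4465 = -8930)
t(y) = -2*y
1/(a + t(-2)) = 1/(-8930 - 2*(-2)) = 1/(-8930 + 4) = 1/(-8926) = -1/8926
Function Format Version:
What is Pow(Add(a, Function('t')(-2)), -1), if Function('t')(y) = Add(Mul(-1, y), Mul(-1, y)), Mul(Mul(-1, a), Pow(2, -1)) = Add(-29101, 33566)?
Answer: Rational(-1, 8926) ≈ -0.00011203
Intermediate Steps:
a = -8930 (a = Mul(-2, Add(-29101, 33566)) = Mul(-2, 4465) = -8930)
Function('t')(y) = Mul(-2, y)
Pow(Add(a, Function('t')(-2)), -1) = Pow(Add(-8930, Mul(-2, -2)), -1) = Pow(Add(-8930, 4), -1) = Pow(-8926, -1) = Rational(-1, 8926)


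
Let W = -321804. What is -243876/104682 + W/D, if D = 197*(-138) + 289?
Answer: 4521258926/469271959 ≈ 9.6346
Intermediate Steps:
D = -26897 (D = -27186 + 289 = -26897)
-243876/104682 + W/D = -243876/104682 - 321804/(-26897) = -243876*1/104682 - 321804*(-1/26897) = -40646/17447 + 321804/26897 = 4521258926/469271959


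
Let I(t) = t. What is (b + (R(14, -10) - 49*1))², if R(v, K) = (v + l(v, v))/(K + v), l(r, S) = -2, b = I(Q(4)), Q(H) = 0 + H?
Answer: 1764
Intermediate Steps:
Q(H) = H
b = 4
R(v, K) = (-2 + v)/(K + v) (R(v, K) = (v - 2)/(K + v) = (-2 + v)/(K + v))
(b + (R(14, -10) - 49*1))² = (4 + ((-2 + 14)/(-10 + 14) - 49*1))² = (4 + (12/4 - 49))² = (4 + ((¼)*12 - 49))² = (4 + (3 - 49))² = (4 - 46)² = (-42)² = 1764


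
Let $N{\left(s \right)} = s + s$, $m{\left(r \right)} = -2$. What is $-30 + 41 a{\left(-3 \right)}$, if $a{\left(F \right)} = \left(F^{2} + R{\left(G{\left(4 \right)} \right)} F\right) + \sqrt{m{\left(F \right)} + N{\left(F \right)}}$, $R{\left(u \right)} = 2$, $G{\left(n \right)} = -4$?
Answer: $93 + 82 i \sqrt{2} \approx 93.0 + 115.97 i$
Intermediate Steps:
$N{\left(s \right)} = 2 s$
$a{\left(F \right)} = F^{2} + \sqrt{-2 + 2 F} + 2 F$ ($a{\left(F \right)} = \left(F^{2} + 2 F\right) + \sqrt{-2 + 2 F} = F^{2} + \sqrt{-2 + 2 F} + 2 F$)
$-30 + 41 a{\left(-3 \right)} = -30 + 41 \left(\left(-3\right)^{2} + \sqrt{-2 + 2 \left(-3\right)} + 2 \left(-3\right)\right) = -30 + 41 \left(9 + \sqrt{-2 - 6} - 6\right) = -30 + 41 \left(9 + \sqrt{-8} - 6\right) = -30 + 41 \left(9 + 2 i \sqrt{2} - 6\right) = -30 + 41 \left(3 + 2 i \sqrt{2}\right) = -30 + \left(123 + 82 i \sqrt{2}\right) = 93 + 82 i \sqrt{2}$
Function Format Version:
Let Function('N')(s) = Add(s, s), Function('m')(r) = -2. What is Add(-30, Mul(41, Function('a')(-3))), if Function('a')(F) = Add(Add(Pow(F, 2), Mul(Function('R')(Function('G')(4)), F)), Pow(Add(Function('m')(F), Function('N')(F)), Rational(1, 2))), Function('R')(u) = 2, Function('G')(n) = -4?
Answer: Add(93, Mul(82, I, Pow(2, Rational(1, 2)))) ≈ Add(93.000, Mul(115.97, I))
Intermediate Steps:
Function('N')(s) = Mul(2, s)
Function('a')(F) = Add(Pow(F, 2), Pow(Add(-2, Mul(2, F)), Rational(1, 2)), Mul(2, F)) (Function('a')(F) = Add(Add(Pow(F, 2), Mul(2, F)), Pow(Add(-2, Mul(2, F)), Rational(1, 2))) = Add(Pow(F, 2), Pow(Add(-2, Mul(2, F)), Rational(1, 2)), Mul(2, F)))
Add(-30, Mul(41, Function('a')(-3))) = Add(-30, Mul(41, Add(Pow(-3, 2), Pow(Add(-2, Mul(2, -3)), Rational(1, 2)), Mul(2, -3)))) = Add(-30, Mul(41, Add(9, Pow(Add(-2, -6), Rational(1, 2)), -6))) = Add(-30, Mul(41, Add(9, Pow(-8, Rational(1, 2)), -6))) = Add(-30, Mul(41, Add(9, Mul(2, I, Pow(2, Rational(1, 2))), -6))) = Add(-30, Mul(41, Add(3, Mul(2, I, Pow(2, Rational(1, 2)))))) = Add(-30, Add(123, Mul(82, I, Pow(2, Rational(1, 2))))) = Add(93, Mul(82, I, Pow(2, Rational(1, 2))))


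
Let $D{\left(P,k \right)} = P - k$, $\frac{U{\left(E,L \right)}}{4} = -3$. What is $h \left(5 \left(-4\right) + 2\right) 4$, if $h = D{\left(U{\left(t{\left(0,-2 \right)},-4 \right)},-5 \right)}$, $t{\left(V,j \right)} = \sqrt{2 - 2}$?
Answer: $504$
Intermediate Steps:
$t{\left(V,j \right)} = 0$ ($t{\left(V,j \right)} = \sqrt{0} = 0$)
$U{\left(E,L \right)} = -12$ ($U{\left(E,L \right)} = 4 \left(-3\right) = -12$)
$h = -7$ ($h = -12 - -5 = -12 + 5 = -7$)
$h \left(5 \left(-4\right) + 2\right) 4 = - 7 \left(5 \left(-4\right) + 2\right) 4 = - 7 \left(-20 + 2\right) 4 = \left(-7\right) \left(-18\right) 4 = 126 \cdot 4 = 504$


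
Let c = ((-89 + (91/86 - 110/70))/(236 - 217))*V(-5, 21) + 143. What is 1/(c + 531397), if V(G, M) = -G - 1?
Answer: 5719/3039769486 ≈ 1.8814e-6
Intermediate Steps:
V(G, M) = -1 - G
c = 710043/5719 (c = ((-89 + (91/86 - 110/70))/(236 - 217))*(-1 - 1*(-5)) + 143 = ((-89 + (91*(1/86) - 110*1/70))/19)*(-1 + 5) + 143 = ((-89 + (91/86 - 11/7))*(1/19))*4 + 143 = ((-89 - 309/602)*(1/19))*4 + 143 = -53887/602*1/19*4 + 143 = -53887/11438*4 + 143 = -107774/5719 + 143 = 710043/5719 ≈ 124.16)
1/(c + 531397) = 1/(710043/5719 + 531397) = 1/(3039769486/5719) = 5719/3039769486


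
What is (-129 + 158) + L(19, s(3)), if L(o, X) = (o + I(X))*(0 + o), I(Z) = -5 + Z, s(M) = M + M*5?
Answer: 637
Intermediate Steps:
s(M) = 6*M (s(M) = M + 5*M = 6*M)
L(o, X) = o*(-5 + X + o) (L(o, X) = (o + (-5 + X))*(0 + o) = (-5 + X + o)*o = o*(-5 + X + o))
(-129 + 158) + L(19, s(3)) = (-129 + 158) + 19*(-5 + 6*3 + 19) = 29 + 19*(-5 + 18 + 19) = 29 + 19*32 = 29 + 608 = 637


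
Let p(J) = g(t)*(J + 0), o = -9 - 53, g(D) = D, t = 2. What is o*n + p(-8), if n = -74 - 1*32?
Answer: 6556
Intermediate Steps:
n = -106 (n = -74 - 32 = -106)
o = -62
p(J) = 2*J (p(J) = 2*(J + 0) = 2*J)
o*n + p(-8) = -62*(-106) + 2*(-8) = 6572 - 16 = 6556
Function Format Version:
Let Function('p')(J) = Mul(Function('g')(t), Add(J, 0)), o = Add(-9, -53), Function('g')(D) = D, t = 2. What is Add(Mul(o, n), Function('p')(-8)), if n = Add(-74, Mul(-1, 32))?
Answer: 6556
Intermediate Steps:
n = -106 (n = Add(-74, -32) = -106)
o = -62
Function('p')(J) = Mul(2, J) (Function('p')(J) = Mul(2, Add(J, 0)) = Mul(2, J))
Add(Mul(o, n), Function('p')(-8)) = Add(Mul(-62, -106), Mul(2, -8)) = Add(6572, -16) = 6556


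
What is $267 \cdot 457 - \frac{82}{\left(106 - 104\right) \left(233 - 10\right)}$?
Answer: $\frac{27210196}{223} \approx 1.2202 \cdot 10^{5}$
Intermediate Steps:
$267 \cdot 457 - \frac{82}{\left(106 - 104\right) \left(233 - 10\right)} = 122019 - \frac{82}{2 \cdot 223} = 122019 - \frac{82}{446} = 122019 - \frac{41}{223} = \frac{27210196}{223}$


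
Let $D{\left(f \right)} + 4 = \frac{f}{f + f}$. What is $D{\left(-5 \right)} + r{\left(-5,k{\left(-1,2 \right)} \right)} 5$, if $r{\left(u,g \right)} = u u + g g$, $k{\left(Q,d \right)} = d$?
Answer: $\frac{283}{2} \approx 141.5$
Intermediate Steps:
$D{\left(f \right)} = - \frac{7}{2}$ ($D{\left(f \right)} = -4 + \frac{f}{f + f} = -4 + \frac{f}{2 f} = -4 + f \frac{1}{2 f} = -4 + \frac{1}{2} = - \frac{7}{2}$)
$r{\left(u,g \right)} = g^{2} + u^{2}$ ($r{\left(u,g \right)} = u^{2} + g^{2} = g^{2} + u^{2}$)
$D{\left(-5 \right)} + r{\left(-5,k{\left(-1,2 \right)} \right)} 5 = - \frac{7}{2} + \left(2^{2} + \left(-5\right)^{2}\right) 5 = - \frac{7}{2} + \left(4 + 25\right) 5 = - \frac{7}{2} + 29 \cdot 5 = - \frac{7}{2} + 145 = \frac{283}{2}$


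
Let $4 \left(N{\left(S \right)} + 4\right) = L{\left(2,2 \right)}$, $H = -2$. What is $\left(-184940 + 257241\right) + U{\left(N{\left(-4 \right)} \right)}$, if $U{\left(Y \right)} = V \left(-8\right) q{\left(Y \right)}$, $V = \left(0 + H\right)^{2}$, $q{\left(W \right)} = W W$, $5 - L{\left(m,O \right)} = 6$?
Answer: $71723$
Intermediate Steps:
$L{\left(m,O \right)} = -1$ ($L{\left(m,O \right)} = 5 - 6 = -1$)
$N{\left(S \right)} = - \frac{17}{4}$ ($N{\left(S \right)} = -4 + \frac{1}{4} \left(-1\right) = -4 - \frac{1}{4} = - \frac{17}{4}$)
$q{\left(W \right)} = W^{2}$
$V = 4$ ($V = \left(0 - 2\right)^{2} = \left(-2\right)^{2} = 4$)
$U{\left(Y \right)} = - 32 Y^{2}$ ($U{\left(Y \right)} = 4 \left(-8\right) Y^{2} = - 32 Y^{2}$)
$\left(-184940 + 257241\right) + U{\left(N{\left(-4 \right)} \right)} = \left(-184940 + 257241\right) - 32 \left(- \frac{17}{4}\right)^{2} = 72301 - 578 = 71723$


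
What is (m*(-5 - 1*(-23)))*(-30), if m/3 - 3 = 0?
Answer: -4860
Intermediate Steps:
m = 9 (m = 9 + 3*0 = 9 + 0 = 9)
(m*(-5 - 1*(-23)))*(-30) = (9*(-5 - 1*(-23)))*(-30) = (9*(-5 + 23))*(-30) = (9*18)*(-30) = 162*(-30) = -4860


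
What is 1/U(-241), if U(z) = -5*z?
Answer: 1/1205 ≈ 0.00082988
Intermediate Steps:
1/U(-241) = 1/(-5*(-241)) = 1/1205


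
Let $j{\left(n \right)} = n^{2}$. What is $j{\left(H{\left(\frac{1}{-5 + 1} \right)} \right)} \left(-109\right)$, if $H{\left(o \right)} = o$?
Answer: $- \frac{109}{16} \approx -6.8125$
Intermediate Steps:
$j{\left(H{\left(\frac{1}{-5 + 1} \right)} \right)} \left(-109\right) = \left(\frac{1}{-5 + 1}\right)^{2} \left(-109\right) = \left(\frac{1}{-4}\right)^{2} \left(-109\right) = \left(- \frac{1}{4}\right)^{2} \left(-109\right) = \frac{1}{16} \left(-109\right) = - \frac{109}{16}$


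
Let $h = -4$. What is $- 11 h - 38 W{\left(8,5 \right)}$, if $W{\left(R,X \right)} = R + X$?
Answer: $-450$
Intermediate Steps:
$- 11 h - 38 W{\left(8,5 \right)} = \left(-11\right) \left(-4\right) - 38 \left(8 + 5\right) = 44 - 494 = -450$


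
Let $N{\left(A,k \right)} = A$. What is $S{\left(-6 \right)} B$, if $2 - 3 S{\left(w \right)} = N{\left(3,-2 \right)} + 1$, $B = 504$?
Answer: $-336$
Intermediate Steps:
$S{\left(w \right)} = - \frac{2}{3}$ ($S{\left(w \right)} = \frac{2}{3} - \frac{3 + 1}{3} = \frac{2}{3} - \frac{4}{3} = - \frac{2}{3}$)
$S{\left(-6 \right)} B = \left(- \frac{2}{3}\right) 504 = -336$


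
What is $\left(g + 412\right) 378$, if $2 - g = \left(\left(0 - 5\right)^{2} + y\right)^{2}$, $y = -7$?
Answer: $34020$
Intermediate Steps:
$g = -322$ ($g = 2 - \left(\left(0 - 5\right)^{2} - 7\right)^{2} = 2 - \left(\left(-5\right)^{2} - 7\right)^{2} = 2 - \left(25 - 7\right)^{2} = 2 - 18^{2} = 2 - 324 = -322$)
$\left(g + 412\right) 378 = \left(-322 + 412\right) 378 = 90 \cdot 378 = 34020$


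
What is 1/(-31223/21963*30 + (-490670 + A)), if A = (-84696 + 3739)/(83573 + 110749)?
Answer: -1422631362/698103796236797 ≈ -2.0379e-6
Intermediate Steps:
A = -80957/194322 ≈ -0.41661
1/(-31223/21963*30 + (-490670 + A)) = 1/(-31223/21963*30 + (-490670 - 80957/194322)) = 1/(-31223*1/21963*30 - 95348056697/194322) = 1/(-31223/21963*30 - 95348056697/194322) = 1/(-312230/7321 - 95348056697/194322) = 1/(-698103796236797/1422631362) = -1422631362/698103796236797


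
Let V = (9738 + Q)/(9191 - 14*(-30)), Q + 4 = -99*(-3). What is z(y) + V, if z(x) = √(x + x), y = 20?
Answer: 1433/1373 + 2*√10 ≈ 7.3683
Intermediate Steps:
z(x) = √2*√x (z(x) = √(2*x) = √2*√x)
Q = 293 (Q = -4 - 99*(-3) = -4 + 297 = 293)
V = 1433/1373 (V = (9738 + 293)/(9191 - 14*(-30)) = 10031/(9191 + 420) = 10031/9611 = 10031*(1/9611) = 1433/1373 ≈ 1.0437)
z(y) + V = √2*√20 + 1433/1373 = √2*(2*√5) + 1433/1373 = 2*√10 + 1433/1373 = 1433/1373 + 2*√10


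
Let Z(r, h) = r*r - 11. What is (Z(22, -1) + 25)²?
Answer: 248004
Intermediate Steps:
Z(r, h) = -11 + r² (Z(r, h) = r² - 11 = -11 + r²)
(Z(22, -1) + 25)² = ((-11 + 22²) + 25)² = ((-11 + 484) + 25)² = (473 + 25)² = 498² = 248004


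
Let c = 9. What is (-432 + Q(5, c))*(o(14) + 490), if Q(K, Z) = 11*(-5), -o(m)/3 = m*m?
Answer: 47726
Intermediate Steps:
o(m) = -3*m² (o(m) = -3*m*m = -3*m²)
Q(K, Z) = -55
(-432 + Q(5, c))*(o(14) + 490) = (-432 - 55)*(-3*14² + 490) = -487*(-3*196 + 490) = -487*(-588 + 490) = -487*(-98) = 47726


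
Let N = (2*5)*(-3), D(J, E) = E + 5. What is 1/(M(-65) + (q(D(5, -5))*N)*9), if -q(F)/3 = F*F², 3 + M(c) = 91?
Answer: 1/88 ≈ 0.011364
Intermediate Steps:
M(c) = 88 (M(c) = -3 + 91 = 88)
D(J, E) = 5 + E
N = -30 (N = 10*(-3) = -30)
q(F) = -3*F³ (q(F) = -3*F*F² = -3*F³)
1/(M(-65) + (q(D(5, -5))*N)*9) = 1/(88 + (-3*(5 - 5)³*(-30))*9) = 1/(88 + (-3*0³*(-30))*9) = 1/(88 + (-3*0*(-30))*9) = 1/(88 + (0*(-30))*9) = 1/(88 + 0*9) = 1/(88 + 0) = 1/88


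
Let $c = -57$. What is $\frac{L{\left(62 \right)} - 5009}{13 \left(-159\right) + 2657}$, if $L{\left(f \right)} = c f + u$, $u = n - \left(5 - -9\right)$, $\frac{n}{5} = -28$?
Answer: $- \frac{8697}{590} \approx -14.741$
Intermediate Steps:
$n = -140$ ($n = 5 \left(-28\right) = -140$)
$u = -154$ ($u = -140 - \left(5 - -9\right) = -140 - \left(5 + 9\right) = -140 - 14 = -154$)
$L{\left(f \right)} = -154 - 57 f$ ($L{\left(f \right)} = - 57 f - 154 = -154 - 57 f$)
$\frac{L{\left(62 \right)} - 5009}{13 \left(-159\right) + 2657} = \frac{\left(-154 - 3534\right) - 5009}{13 \left(-159\right) + 2657} = \frac{\left(-154 - 3534\right) - 5009}{-2067 + 2657} = \frac{-3688 - 5009}{590} = \left(-8697\right) \frac{1}{590} = - \frac{8697}{590}$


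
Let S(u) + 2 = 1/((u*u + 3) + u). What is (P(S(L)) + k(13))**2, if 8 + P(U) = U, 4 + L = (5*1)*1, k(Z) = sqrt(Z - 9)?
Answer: 1521/25 ≈ 60.840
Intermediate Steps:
k(Z) = sqrt(-9 + Z)
L = 1 (L = -4 + (5*1)*1 = -4 + 5*1 = -4 + 5 = 1)
S(u) = -2 + 1/(3 + u + u**2) (S(u) = -2 + 1/((u*u + 3) + u) = -2 + 1/((u**2 + 3) + u) = -2 + 1/((3 + u**2) + u) = -2 + 1/(3 + u + u**2))
P(U) = -8 + U
(P(S(L)) + k(13))**2 = ((-8 + (-5 - 2*1 - 2*1**2)/(3 + 1 + 1**2)) + sqrt(-9 + 13))**2 = ((-8 + (-5 - 2 - 2*1)/(3 + 1 + 1)) + sqrt(4))**2 = ((-8 + (-5 - 2 - 2)/5) + 2)**2 = ((-8 + (1/5)*(-9)) + 2)**2 = ((-8 - 9/5) + 2)**2 = (-49/5 + 2)**2 = (-39/5)**2 = 1521/25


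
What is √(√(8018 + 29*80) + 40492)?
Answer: √(40492 + √10338) ≈ 201.48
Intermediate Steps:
√(√(8018 + 29*80) + 40492) = √(√(8018 + 2320) + 40492) = √(√10338 + 40492) = √(40492 + √10338)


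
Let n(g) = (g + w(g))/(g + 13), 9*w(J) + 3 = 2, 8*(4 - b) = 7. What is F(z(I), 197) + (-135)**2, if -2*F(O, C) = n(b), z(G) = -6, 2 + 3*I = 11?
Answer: 42318233/2322 ≈ 18225.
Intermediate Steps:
b = 25/8 (b = 4 - 1/8*7 = 4 - 7/8 = 25/8 ≈ 3.1250)
w(J) = -1/9 (w(J) = -1/3 + (1/9)*2 = -1/3 + 2/9 = -1/9)
I = 3 (I = -2/3 + (1/3)*11 = -2/3 + 11/3 = 3)
n(g) = (-1/9 + g)/(13 + g) (n(g) = (g - 1/9)/(g + 13) = (-1/9 + g)/(13 + g))
F(O, C) = -217/2322 (F(O, C) = -(-1/9 + 25/8)/(2*(13 + 25/8)) = -217/(2*129/8*72) = -4*217/(129*72) = -1/2*217/1161 = -217/2322)
F(z(I), 197) + (-135)**2 = -217/2322 + (-135)**2 = -217/2322 + 18225 = 42318233/2322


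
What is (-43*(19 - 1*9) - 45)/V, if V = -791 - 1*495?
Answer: 475/1286 ≈ 0.36936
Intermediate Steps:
V = -1286 (V = -791 - 495 = -1286)
(-43*(19 - 1*9) - 45)/V = (-43*(19 - 1*9) - 45)/(-1286) = (-43*(19 - 9) - 45)*(-1/1286) = (-43*10 - 45)*(-1/1286) = (-430 - 45)*(-1/1286) = -475*(-1/1286) = 475/1286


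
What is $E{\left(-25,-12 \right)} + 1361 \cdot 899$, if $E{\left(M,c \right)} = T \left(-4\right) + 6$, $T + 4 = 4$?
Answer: $1223545$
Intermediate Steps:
$T = 0$ ($T = -4 + 4 = 0$)
$E{\left(M,c \right)} = 6$ ($E{\left(M,c \right)} = 0 \left(-4\right) + 6 = 0 + 6 = 6$)
$E{\left(-25,-12 \right)} + 1361 \cdot 899 = 6 + 1361 \cdot 899 = 6 + 1223539 = 1223545$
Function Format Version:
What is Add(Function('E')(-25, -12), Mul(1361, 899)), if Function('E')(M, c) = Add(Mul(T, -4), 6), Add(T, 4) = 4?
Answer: 1223545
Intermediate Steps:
T = 0 (T = Add(-4, 4) = 0)
Function('E')(M, c) = 6 (Function('E')(M, c) = Add(Mul(0, -4), 6) = Add(0, 6) = 6)
Add(Function('E')(-25, -12), Mul(1361, 899)) = Add(6, Mul(1361, 899)) = Add(6, 1223539) = 1223545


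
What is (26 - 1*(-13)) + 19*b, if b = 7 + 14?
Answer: 438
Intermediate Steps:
b = 21
(26 - 1*(-13)) + 19*b = (26 - 1*(-13)) + 19*21 = (26 + 13) + 399 = 39 + 399 = 438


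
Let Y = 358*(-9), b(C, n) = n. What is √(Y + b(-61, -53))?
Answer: 5*I*√131 ≈ 57.228*I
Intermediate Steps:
Y = -3222
√(Y + b(-61, -53)) = √(-3222 - 53) = √(-3275) = 5*I*√131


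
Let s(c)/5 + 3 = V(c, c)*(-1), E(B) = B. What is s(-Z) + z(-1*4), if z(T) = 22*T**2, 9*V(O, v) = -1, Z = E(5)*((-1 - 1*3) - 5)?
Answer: 3038/9 ≈ 337.56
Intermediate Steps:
Z = -45 (Z = 5*((-1 - 1*3) - 5) = 5*((-1 - 3) - 5) = 5*(-4 - 5) = 5*(-9) = -45)
V(O, v) = -1/9 (V(O, v) = (1/9)*(-1) = -1/9)
s(c) = -130/9 (s(c) = -15 + 5*(-1/9*(-1)) = -15 + 5*(1/9) = -15 + 5/9 = -130/9)
s(-Z) + z(-1*4) = -130/9 + 22*(-1*4)**2 = -130/9 + 22*(-4)**2 = -130/9 + 22*16 = -130/9 + 352 = 3038/9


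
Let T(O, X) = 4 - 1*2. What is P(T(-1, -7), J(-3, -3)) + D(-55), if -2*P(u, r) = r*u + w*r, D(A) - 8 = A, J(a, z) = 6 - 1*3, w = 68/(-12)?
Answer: -83/2 ≈ -41.500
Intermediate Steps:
w = -17/3 (w = 68*(-1/12) = -17/3 ≈ -5.6667)
J(a, z) = 3 (J(a, z) = 6 - 3 = 3)
D(A) = 8 + A
T(O, X) = 2 (T(O, X) = 4 - 2 = 2)
P(u, r) = 17*r/6 - r*u/2 (P(u, r) = -(r*u - 17*r/3)/2 = -(-17*r/3 + r*u)/2 = 17*r/6 - r*u/2)
P(T(-1, -7), J(-3, -3)) + D(-55) = (⅙)*3*(17 - 3*2) + (8 - 55) = (⅙)*3*(17 - 6) - 47 = (⅙)*3*11 - 47 = 11/2 - 47 = -83/2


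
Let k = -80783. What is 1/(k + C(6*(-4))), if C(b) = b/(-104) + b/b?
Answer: -13/1050163 ≈ -1.2379e-5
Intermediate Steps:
C(b) = 1 - b/104 (C(b) = b*(-1/104) + 1 = -b/104 + 1 = 1 - b/104)
1/(k + C(6*(-4))) = 1/(-80783 + (1 - 3*(-4)/52)) = 1/(-80783 + (1 - 1/104*(-24))) = 1/(-80783 + (1 + 3/13)) = 1/(-80783 + 16/13) = 1/(-1050163/13) = -13/1050163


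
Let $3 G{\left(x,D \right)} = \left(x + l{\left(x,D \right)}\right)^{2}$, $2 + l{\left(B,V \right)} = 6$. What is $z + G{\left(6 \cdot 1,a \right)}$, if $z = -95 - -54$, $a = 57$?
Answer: $- \frac{23}{3} \approx -7.6667$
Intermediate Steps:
$l{\left(B,V \right)} = 4$ ($l{\left(B,V \right)} = -2 + 6 = 4$)
$G{\left(x,D \right)} = \frac{\left(4 + x\right)^{2}}{3}$ ($G{\left(x,D \right)} = \frac{\left(x + 4\right)^{2}}{3} = \frac{\left(4 + x\right)^{2}}{3}$)
$z = -41$ ($z = -95 + 54 = -41$)
$z + G{\left(6 \cdot 1,a \right)} = -41 + \frac{\left(4 + 6 \cdot 1\right)^{2}}{3} = -41 + \frac{\left(4 + 6\right)^{2}}{3} = -41 + \frac{10^{2}}{3} = -41 + \frac{1}{3} \cdot 100 = -41 + \frac{100}{3} = - \frac{23}{3}$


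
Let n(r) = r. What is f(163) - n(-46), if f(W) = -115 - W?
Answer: -232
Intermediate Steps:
f(163) - n(-46) = (-115 - 1*163) - 1*(-46) = (-115 - 163) + 46 = -278 + 46 = -232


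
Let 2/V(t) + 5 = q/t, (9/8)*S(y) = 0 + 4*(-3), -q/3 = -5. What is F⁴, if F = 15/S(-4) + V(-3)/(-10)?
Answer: 1512607274161/409600000000 ≈ 3.6929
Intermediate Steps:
q = 15 (q = -3*(-5) = 15)
S(y) = -32/3 (S(y) = 8*(0 + 4*(-3))/9 = 8*(0 - 12)/9 = (8/9)*(-12) = -32/3)
V(t) = 2/(-5 + 15/t)
F = -1109/800 (F = 15/(-32/3) - 2*(-3)/(-15 + 5*(-3))/(-10) = 15*(-3/32) - 2*(-3)/(-15 - 15)*(-⅒) = -45/32 - 2*(-3)/(-30)*(-⅒) = -45/32 - 2*(-3)*(-1/30)*(-⅒) = -45/32 - ⅕*(-⅒) = -45/32 + 1/50 = -1109/800 ≈ -1.3862)
F⁴ = (-1109/800)⁴ = 1512607274161/409600000000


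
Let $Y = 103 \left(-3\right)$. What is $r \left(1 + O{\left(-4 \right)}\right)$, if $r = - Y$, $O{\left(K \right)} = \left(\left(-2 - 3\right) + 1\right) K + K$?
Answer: $4017$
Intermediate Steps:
$O{\left(K \right)} = - 3 K$ ($O{\left(K \right)} = \left(-5 + 1\right) K + K = - 4 K + K = - 3 K$)
$Y = -309$
$r = 309$ ($r = \left(-1\right) \left(-309\right) = 309$)
$r \left(1 + O{\left(-4 \right)}\right) = 309 \left(1 - -12\right) = 309 \left(1 + 12\right) = 309 \cdot 13 = 4017$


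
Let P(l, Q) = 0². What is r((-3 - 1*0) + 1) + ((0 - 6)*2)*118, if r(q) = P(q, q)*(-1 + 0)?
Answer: -1416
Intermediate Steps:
P(l, Q) = 0
r(q) = 0 (r(q) = 0*(-1 + 0) = 0*(-1) = 0)
r((-3 - 1*0) + 1) + ((0 - 6)*2)*118 = 0 + ((0 - 6)*2)*118 = 0 - 6*2*118 = 0 - 12*118 = 0 - 1416 = -1416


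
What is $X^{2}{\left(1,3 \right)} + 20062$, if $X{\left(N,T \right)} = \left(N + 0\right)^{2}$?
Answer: $20063$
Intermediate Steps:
$X{\left(N,T \right)} = N^{2}$
$X^{2}{\left(1,3 \right)} + 20062 = \left(1^{2}\right)^{2} + 20062 = 1^{2} + 20062 = 1 + 20062 = 20063$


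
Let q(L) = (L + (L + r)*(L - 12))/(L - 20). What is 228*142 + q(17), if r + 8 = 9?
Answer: 97021/3 ≈ 32340.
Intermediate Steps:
r = 1 (r = -8 + 9 = 1)
q(L) = (L + (1 + L)*(-12 + L))/(-20 + L) (q(L) = (L + (L + 1)*(L - 12))/(L - 20) = (L + (1 + L)*(-12 + L))/(-20 + L))
228*142 + q(17) = 228*142 + (-12 + 17² - 10*17)/(-20 + 17) = 32376 + (-12 + 289 - 170)/(-3) = 32376 - ⅓*107 = 32376 - 107/3 = 97021/3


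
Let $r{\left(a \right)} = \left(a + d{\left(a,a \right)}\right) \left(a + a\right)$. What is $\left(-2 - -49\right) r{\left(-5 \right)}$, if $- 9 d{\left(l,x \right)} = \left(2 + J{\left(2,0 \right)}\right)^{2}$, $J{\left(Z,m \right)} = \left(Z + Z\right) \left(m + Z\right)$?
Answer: $\frac{68150}{9} \approx 7572.2$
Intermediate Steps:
$J{\left(Z,m \right)} = 2 Z \left(Z + m\right)$
$d{\left(l,x \right)} = - \frac{100}{9}$ ($d{\left(l,x \right)} = - \frac{\left(2 + 2 \cdot 2 \left(2 + 0\right)\right)^{2}}{9} = - \frac{\left(2 + 2 \cdot 2 \cdot 2\right)^{2}}{9} = - \frac{\left(2 + 8\right)^{2}}{9} = - \frac{10^{2}}{9} = \left(- \frac{1}{9}\right) 100 = - \frac{100}{9}$)
$r{\left(a \right)} = 2 a \left(- \frac{100}{9} + a\right)$ ($r{\left(a \right)} = \left(a - \frac{100}{9}\right) \left(a + a\right) = \left(- \frac{100}{9} + a\right) 2 a = 2 a \left(- \frac{100}{9} + a\right)$)
$\left(-2 - -49\right) r{\left(-5 \right)} = \left(-2 - -49\right) \frac{2}{9} \left(-5\right) \left(-100 + 9 \left(-5\right)\right) = \left(-2 + 49\right) \frac{2}{9} \left(-5\right) \left(-100 - 45\right) = 47 \cdot \frac{2}{9} \left(-5\right) \left(-145\right) = 47 \cdot \frac{1450}{9} = \frac{68150}{9}$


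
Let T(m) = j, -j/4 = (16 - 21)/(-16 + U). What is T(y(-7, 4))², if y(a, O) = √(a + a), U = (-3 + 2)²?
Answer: 16/9 ≈ 1.7778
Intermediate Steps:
U = 1 (U = (-1)² = 1)
y(a, O) = √2*√a (y(a, O) = √(2*a) = √2*√a)
j = -4/3 (j = -4*(16 - 21)/(-16 + 1) = -(-20)/(-15) = -(-20)*(-1)/15 = -4*⅓ = -4/3 ≈ -1.3333)
T(m) = -4/3
T(y(-7, 4))² = (-4/3)² = 16/9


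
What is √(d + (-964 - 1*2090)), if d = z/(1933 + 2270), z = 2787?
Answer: 5*I*√239723709/1401 ≈ 55.257*I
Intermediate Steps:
d = 929/1401 (d = 2787/(1933 + 2270) = 2787/4203 = 2787*(1/4203) = 929/1401 ≈ 0.66310)
√(d + (-964 - 1*2090)) = √(929/1401 + (-964 - 1*2090)) = √(929/1401 + (-964 - 2090)) = √(929/1401 - 3054) = √(-4277725/1401) = 5*I*√239723709/1401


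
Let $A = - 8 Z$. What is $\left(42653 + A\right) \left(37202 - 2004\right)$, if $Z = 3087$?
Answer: $632050486$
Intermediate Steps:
$A = -24696$ ($A = \left(-8\right) 3087 = -24696$)
$\left(42653 + A\right) \left(37202 - 2004\right) = \left(42653 - 24696\right) \left(37202 - 2004\right) = 17957 \cdot 35198 = 632050486$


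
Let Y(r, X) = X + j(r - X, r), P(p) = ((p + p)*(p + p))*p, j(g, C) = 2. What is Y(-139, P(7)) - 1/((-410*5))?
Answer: 2816701/2050 ≈ 1374.0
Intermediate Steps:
P(p) = 4*p³ (P(p) = ((2*p)*(2*p))*p = (4*p²)*p = 4*p³)
Y(r, X) = 2 + X (Y(r, X) = X + 2 = 2 + X)
Y(-139, P(7)) - 1/((-410*5)) = (2 + 4*7³) - 1/((-410*5)) = (2 + 4*343) - 1/(-2050) = (2 + 1372) - 1*(-1/2050) = 1374 + 1/2050 = 2816701/2050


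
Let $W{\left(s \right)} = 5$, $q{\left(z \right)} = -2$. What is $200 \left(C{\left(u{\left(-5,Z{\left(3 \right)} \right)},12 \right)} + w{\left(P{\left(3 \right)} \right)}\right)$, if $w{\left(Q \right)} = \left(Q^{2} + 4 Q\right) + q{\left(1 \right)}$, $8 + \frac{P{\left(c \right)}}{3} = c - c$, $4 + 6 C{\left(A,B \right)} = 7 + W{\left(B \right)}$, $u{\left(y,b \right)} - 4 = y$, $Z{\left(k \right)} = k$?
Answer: $\frac{287600}{3} \approx 95867.0$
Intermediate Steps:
$u{\left(y,b \right)} = 4 + y$
$C{\left(A,B \right)} = \frac{4}{3}$ ($C{\left(A,B \right)} = - \frac{2}{3} + \frac{7 + 5}{6} = - \frac{2}{3} + \frac{1}{6} \cdot 12 = - \frac{2}{3} + 2 = \frac{4}{3}$)
$P{\left(c \right)} = -24$ ($P{\left(c \right)} = -24 + 3 \left(c - c\right) = -24 + 3 \cdot 0 = -24 + 0 = -24$)
$w{\left(Q \right)} = -2 + Q^{2} + 4 Q$ ($w{\left(Q \right)} = \left(Q^{2} + 4 Q\right) - 2 = -2 + Q^{2} + 4 Q$)
$200 \left(C{\left(u{\left(-5,Z{\left(3 \right)} \right)},12 \right)} + w{\left(P{\left(3 \right)} \right)}\right) = 200 \left(\frac{4}{3} + \left(-2 + \left(-24\right)^{2} + 4 \left(-24\right)\right)\right) = 200 \left(\frac{4}{3} - -478\right) = 200 \left(\frac{4}{3} + 478\right) = 200 \cdot \frac{1438}{3} = \frac{287600}{3}$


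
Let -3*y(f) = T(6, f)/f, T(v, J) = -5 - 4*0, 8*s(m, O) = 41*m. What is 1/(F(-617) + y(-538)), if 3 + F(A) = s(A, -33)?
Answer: -6456/20434067 ≈ -0.00031594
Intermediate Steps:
s(m, O) = 41*m/8 (s(m, O) = (41*m)/8 = 41*m/8)
T(v, J) = -5 (T(v, J) = -5 + 0 = -5)
F(A) = -3 + 41*A/8
y(f) = 5/(3*f) (y(f) = -(-5)/(3*f) = 5/(3*f))
1/(F(-617) + y(-538)) = 1/((-3 + (41/8)*(-617)) + (5/3)/(-538)) = 1/((-3 - 25297/8) + (5/3)*(-1/538)) = 1/(-25321/8 - 5/1614) = 1/(-20434067/6456) = -6456/20434067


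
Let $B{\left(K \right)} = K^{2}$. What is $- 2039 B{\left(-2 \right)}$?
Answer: $-8156$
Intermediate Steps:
$- 2039 B{\left(-2 \right)} = - 2039 \left(-2\right)^{2} = \left(-2039\right) 4 = -8156$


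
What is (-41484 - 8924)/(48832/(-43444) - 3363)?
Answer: 547481288/36537751 ≈ 14.984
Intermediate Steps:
(-41484 - 8924)/(48832/(-43444) - 3363) = -50408/(48832*(-1/43444) - 3363) = -50408/(-12208/10861 - 3363) = -50408/(-36537751/10861) = -50408*(-10861/36537751) = 547481288/36537751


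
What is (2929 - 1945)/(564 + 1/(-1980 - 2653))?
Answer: 4558872/2613011 ≈ 1.7447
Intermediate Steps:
(2929 - 1945)/(564 + 1/(-1980 - 2653)) = 984/(564 + 1/(-4633)) = 984/(564 - 1/4633) = 984/(2613011/4633) = 984*(4633/2613011) = 4558872/2613011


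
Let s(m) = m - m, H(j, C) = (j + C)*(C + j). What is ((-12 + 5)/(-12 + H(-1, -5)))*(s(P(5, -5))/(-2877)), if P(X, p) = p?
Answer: 0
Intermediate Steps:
H(j, C) = (C + j)**2 (H(j, C) = (C + j)*(C + j) = (C + j)**2)
s(m) = 0
((-12 + 5)/(-12 + H(-1, -5)))*(s(P(5, -5))/(-2877)) = ((-12 + 5)/(-12 + (-5 - 1)**2))*(0/(-2877)) = (-7/(-12 + (-6)**2))*(0*(-1/2877)) = -7/(-12 + 36)*0 = -7/24*0 = 0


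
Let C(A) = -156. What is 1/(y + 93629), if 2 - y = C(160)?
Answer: 1/93787 ≈ 1.0662e-5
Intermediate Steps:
y = 158 (y = 2 - 1*(-156) = 2 + 156 = 158)
1/(y + 93629) = 1/(158 + 93629) = 1/93787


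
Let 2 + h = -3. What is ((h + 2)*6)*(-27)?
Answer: 486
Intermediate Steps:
h = -5 (h = -2 - 3 = -5)
((h + 2)*6)*(-27) = ((-5 + 2)*6)*(-27) = -3*6*(-27) = -18*(-27) = 486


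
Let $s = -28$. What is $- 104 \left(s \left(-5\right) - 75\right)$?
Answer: $-6760$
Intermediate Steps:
$- 104 \left(s \left(-5\right) - 75\right) = - 104 \left(\left(-28\right) \left(-5\right) - 75\right) = - 104 \left(140 - 75\right) = \left(-104\right) 65 = -6760$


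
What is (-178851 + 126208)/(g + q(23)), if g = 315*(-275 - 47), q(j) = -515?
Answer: 52643/101945 ≈ 0.51639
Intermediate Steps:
g = -101430 (g = 315*(-322) = -101430)
(-178851 + 126208)/(g + q(23)) = (-178851 + 126208)/(-101430 - 515) = -52643/(-101945) = -52643*(-1/101945) = 52643/101945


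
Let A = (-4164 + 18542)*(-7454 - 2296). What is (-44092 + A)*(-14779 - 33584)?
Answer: 6781923757896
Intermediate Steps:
A = -140185500 (A = 14378*(-9750) = -140185500)
(-44092 + A)*(-14779 - 33584) = (-44092 - 140185500)*(-14779 - 33584) = -140229592*(-48363) = 6781923757896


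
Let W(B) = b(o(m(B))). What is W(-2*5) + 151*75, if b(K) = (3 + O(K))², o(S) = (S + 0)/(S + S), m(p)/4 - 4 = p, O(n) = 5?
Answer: 11389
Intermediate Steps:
m(p) = 16 + 4*p
o(S) = ½ (o(S) = S/((2*S)) = S*(1/(2*S)) = ½)
b(K) = 64 (b(K) = (3 + 5)² = 8² = 64)
W(B) = 64
W(-2*5) + 151*75 = 64 + 151*75 = 64 + 11325 = 11389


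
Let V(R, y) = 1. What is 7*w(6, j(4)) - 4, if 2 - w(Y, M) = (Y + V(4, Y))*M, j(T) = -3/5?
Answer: 197/5 ≈ 39.400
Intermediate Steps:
j(T) = -3/5 (j(T) = -3*1/5 = -3/5)
w(Y, M) = 2 - M*(1 + Y) (w(Y, M) = 2 - (Y + 1)*M = 2 - (1 + Y)*M = 2 - M*(1 + Y))
7*w(6, j(4)) - 4 = 7*(2 - 1*(-3/5) - 1*(-3/5)*6) - 4 = 7*(2 + 3/5 + 18/5) - 4 = 7*(31/5) - 4 = 217/5 - 4 = 197/5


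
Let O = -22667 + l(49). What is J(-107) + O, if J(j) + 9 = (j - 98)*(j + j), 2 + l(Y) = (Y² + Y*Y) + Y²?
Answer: 28395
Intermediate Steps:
l(Y) = -2 + 3*Y² (l(Y) = -2 + ((Y² + Y*Y) + Y²) = -2 + ((Y² + Y²) + Y²) = -2 + (2*Y² + Y²) = -2 + 3*Y²)
J(j) = -9 + 2*j*(-98 + j) (J(j) = -9 + (j - 98)*(j + j) = -9 + (-98 + j)*(2*j) = -9 + 2*j*(-98 + j))
O = -15466 (O = -22667 + (-2 + 3*49²) = -22667 + (-2 + 3*2401) = -22667 + (-2 + 7203) = -22667 + 7201 = -15466)
J(-107) + O = (-9 - 196*(-107) + 2*(-107)²) - 15466 = (-9 + 20972 + 2*11449) - 15466 = (-9 + 20972 + 22898) - 15466 = 43861 - 15466 = 28395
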